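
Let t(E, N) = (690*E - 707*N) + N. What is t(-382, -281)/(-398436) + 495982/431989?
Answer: 112890087509/86059984602 ≈ 1.3118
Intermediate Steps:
t(E, N) = -706*N + 690*E (t(E, N) = (-707*N + 690*E) + N = -706*N + 690*E)
t(-382, -281)/(-398436) + 495982/431989 = (-706*(-281) + 690*(-382))/(-398436) + 495982/431989 = (198386 - 263580)*(-1/398436) + 495982*(1/431989) = -65194*(-1/398436) + 495982/431989 = 32597/199218 + 495982/431989 = 112890087509/86059984602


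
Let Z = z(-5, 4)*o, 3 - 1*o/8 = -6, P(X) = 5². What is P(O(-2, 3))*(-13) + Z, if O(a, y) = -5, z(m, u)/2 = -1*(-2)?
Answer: -37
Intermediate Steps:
z(m, u) = 4 (z(m, u) = 2*(-1*(-2)) = 2*2 = 4)
P(X) = 25
o = 72 (o = 24 - 8*(-6) = 24 + 48 = 72)
Z = 288 (Z = 4*72 = 288)
P(O(-2, 3))*(-13) + Z = 25*(-13) + 288 = -325 + 288 = -37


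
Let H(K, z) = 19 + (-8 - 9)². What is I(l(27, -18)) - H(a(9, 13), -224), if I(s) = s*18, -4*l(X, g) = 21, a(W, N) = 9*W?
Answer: -805/2 ≈ -402.50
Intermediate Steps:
l(X, g) = -21/4 (l(X, g) = -¼*21 = -21/4)
I(s) = 18*s
H(K, z) = 308 (H(K, z) = 19 + (-17)² = 19 + 289 = 308)
I(l(27, -18)) - H(a(9, 13), -224) = 18*(-21/4) - 1*308 = -189/2 - 308 = -805/2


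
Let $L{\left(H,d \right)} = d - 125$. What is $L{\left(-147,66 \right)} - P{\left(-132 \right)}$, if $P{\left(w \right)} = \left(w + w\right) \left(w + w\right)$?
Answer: $-69755$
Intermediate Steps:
$L{\left(H,d \right)} = -125 + d$
$P{\left(w \right)} = 4 w^{2}$ ($P{\left(w \right)} = 2 w 2 w = 4 w^{2}$)
$L{\left(-147,66 \right)} - P{\left(-132 \right)} = \left(-125 + 66\right) - 4 \left(-132\right)^{2} = -59 - 4 \cdot 17424 = -59 - 69696 = -69755$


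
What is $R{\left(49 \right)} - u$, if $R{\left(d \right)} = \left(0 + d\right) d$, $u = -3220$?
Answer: $5621$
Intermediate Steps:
$R{\left(d \right)} = d^{2}$ ($R{\left(d \right)} = d d = d^{2}$)
$R{\left(49 \right)} - u = 49^{2} - -3220 = 2401 + 3220 = 5621$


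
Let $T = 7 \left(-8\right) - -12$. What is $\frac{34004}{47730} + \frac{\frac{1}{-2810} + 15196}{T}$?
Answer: $- \frac{203390297251}{590133720} \approx -344.65$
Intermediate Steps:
$T = -44$ ($T = -56 + 12 = -44$)
$\frac{34004}{47730} + \frac{\frac{1}{-2810} + 15196}{T} = \frac{34004}{47730} + \frac{\frac{1}{-2810} + 15196}{-44} = 34004 \cdot \frac{1}{47730} + \left(- \frac{1}{2810} + 15196\right) \left(- \frac{1}{44}\right) = \frac{17002}{23865} + \frac{42700759}{2810} \left(- \frac{1}{44}\right) = \frac{17002}{23865} - \frac{42700759}{123640} = - \frac{203390297251}{590133720}$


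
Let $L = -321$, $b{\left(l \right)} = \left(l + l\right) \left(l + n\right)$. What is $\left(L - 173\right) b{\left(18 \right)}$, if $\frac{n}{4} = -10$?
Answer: $391248$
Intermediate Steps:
$n = -40$ ($n = 4 \left(-10\right) = -40$)
$b{\left(l \right)} = 2 l \left(-40 + l\right)$ ($b{\left(l \right)} = \left(l + l\right) \left(l - 40\right) = 2 l \left(-40 + l\right)$)
$\left(L - 173\right) b{\left(18 \right)} = \left(-321 - 173\right) 2 \cdot 18 \left(-40 + 18\right) = - 494 \cdot 2 \cdot 18 \left(-22\right) = \left(-494\right) \left(-792\right) = 391248$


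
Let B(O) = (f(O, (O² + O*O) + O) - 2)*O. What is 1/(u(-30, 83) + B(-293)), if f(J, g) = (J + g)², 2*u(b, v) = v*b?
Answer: -1/8578839748051 ≈ -1.1657e-13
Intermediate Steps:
u(b, v) = b*v/2 (u(b, v) = (v*b)/2 = (b*v)/2 = b*v/2)
B(O) = O*(-2 + (2*O + 2*O²)²) (B(O) = ((O + ((O² + O*O) + O))² - 2)*O = ((O + ((O² + O²) + O))² - 2)*O = ((O + (2*O² + O))² - 2)*O = ((O + (O + 2*O²))² - 2)*O = ((2*O + 2*O²)² - 2)*O = (-2 + (2*O + 2*O²)²)*O = O*(-2 + (2*O + 2*O²)²))
1/(u(-30, 83) + B(-293)) = 1/((½)*(-30)*83 + (-2*(-293) + 4*(-293)³*(1 - 293)²)) = 1/(-1245 + (586 + 4*(-25153757)*(-292)²)) = 1/(-1245 + (586 + 4*(-25153757)*85264)) = 1/(-1245 + (586 - 8578839747392)) = 1/(-1245 - 8578839746806) = 1/(-8578839748051) = -1/8578839748051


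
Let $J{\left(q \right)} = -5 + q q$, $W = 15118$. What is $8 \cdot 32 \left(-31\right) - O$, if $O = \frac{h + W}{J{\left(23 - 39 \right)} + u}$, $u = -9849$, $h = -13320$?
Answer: $- \frac{38083965}{4799} \approx -7935.8$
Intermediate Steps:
$J{\left(q \right)} = -5 + q^{2}$
$O = - \frac{899}{4799}$ ($O = \frac{-13320 + 15118}{\left(-5 + \left(23 - 39\right)^{2}\right) - 9849} = \frac{1798}{\left(-5 + \left(-16\right)^{2}\right) - 9849} = \frac{1798}{\left(-5 + 256\right) - 9849} = \frac{1798}{251 - 9849} = \frac{1798}{-9598} = 1798 \left(- \frac{1}{9598}\right) = - \frac{899}{4799} \approx -0.18733$)
$8 \cdot 32 \left(-31\right) - O = 8 \cdot 32 \left(-31\right) - - \frac{899}{4799} = 256 \left(-31\right) + \frac{899}{4799} = -7936 + \frac{899}{4799} = - \frac{38083965}{4799}$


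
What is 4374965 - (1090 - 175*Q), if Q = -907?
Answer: 4215150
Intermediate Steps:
4374965 - (1090 - 175*Q) = 4374965 - (1090 - 175*(-907)) = 4374965 - (1090 + 158725) = 4374965 - 1*159815 = 4374965 - 159815 = 4215150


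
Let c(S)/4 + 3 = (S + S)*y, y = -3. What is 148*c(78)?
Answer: -278832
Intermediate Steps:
c(S) = -12 - 24*S (c(S) = -12 + 4*((S + S)*(-3)) = -12 + 4*((2*S)*(-3)) = -12 + 4*(-6*S) = -12 - 24*S)
148*c(78) = 148*(-12 - 24*78) = 148*(-12 - 1872) = 148*(-1884) = -278832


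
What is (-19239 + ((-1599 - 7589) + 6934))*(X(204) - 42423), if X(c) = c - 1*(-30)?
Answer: 906768177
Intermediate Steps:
X(c) = 30 + c (X(c) = c + 30 = 30 + c)
(-19239 + ((-1599 - 7589) + 6934))*(X(204) - 42423) = (-19239 + ((-1599 - 7589) + 6934))*((30 + 204) - 42423) = (-19239 + (-9188 + 6934))*(234 - 42423) = (-19239 - 2254)*(-42189) = -21493*(-42189) = 906768177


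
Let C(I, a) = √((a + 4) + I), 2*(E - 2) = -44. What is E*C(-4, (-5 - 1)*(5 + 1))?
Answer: -120*I ≈ -120.0*I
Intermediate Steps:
E = -20 (E = 2 + (½)*(-44) = 2 - 22 = -20)
C(I, a) = √(4 + I + a) (C(I, a) = √((4 + a) + I) = √(4 + I + a))
E*C(-4, (-5 - 1)*(5 + 1)) = -20*√(4 - 4 + (-5 - 1)*(5 + 1)) = -20*√(4 - 4 - 6*6) = -20*√(4 - 4 - 36) = -120*I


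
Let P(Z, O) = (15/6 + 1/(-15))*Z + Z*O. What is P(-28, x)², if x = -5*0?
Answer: 1044484/225 ≈ 4642.1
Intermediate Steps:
x = 0 (x = -5*0 = 0)
P(Z, O) = 73*Z/30 + O*Z (P(Z, O) = (15*(⅙) + 1*(-1/15))*Z + O*Z = (5/2 - 1/15)*Z + O*Z = 73*Z/30 + O*Z)
P(-28, x)² = ((1/30)*(-28)*(73 + 30*0))² = ((1/30)*(-28)*(73 + 0))² = ((1/30)*(-28)*73)² = (-1022/15)² = 1044484/225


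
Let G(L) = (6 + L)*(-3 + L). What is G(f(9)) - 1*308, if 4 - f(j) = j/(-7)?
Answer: -13828/49 ≈ -282.20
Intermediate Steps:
f(j) = 4 + j/7 (f(j) = 4 - j/(-7) = 4 - j*(-1)/7 = 4 - (-1)*j/7 = 4 + j/7)
G(L) = (-3 + L)*(6 + L)
G(f(9)) - 1*308 = (-18 + (4 + (1/7)*9)**2 + 3*(4 + (1/7)*9)) - 1*308 = (-18 + (4 + 9/7)**2 + 3*(4 + 9/7)) - 308 = (-18 + (37/7)**2 + 3*(37/7)) - 308 = (-18 + 1369/49 + 111/7) - 308 = 1264/49 - 308 = -13828/49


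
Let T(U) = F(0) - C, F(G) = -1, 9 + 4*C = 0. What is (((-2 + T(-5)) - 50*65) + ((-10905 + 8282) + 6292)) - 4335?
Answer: -15667/4 ≈ -3916.8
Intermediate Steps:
C = -9/4 (C = -9/4 + (1/4)*0 = -9/4 + 0 = -9/4 ≈ -2.2500)
T(U) = 5/4 (T(U) = -1 - 1*(-9/4) = -1 + 9/4 = 5/4)
(((-2 + T(-5)) - 50*65) + ((-10905 + 8282) + 6292)) - 4335 = (((-2 + 5/4) - 50*65) + ((-10905 + 8282) + 6292)) - 4335 = ((-3/4 - 3250) + (-2623 + 6292)) - 4335 = (-13003/4 + 3669) - 4335 = 1673/4 - 4335 = -15667/4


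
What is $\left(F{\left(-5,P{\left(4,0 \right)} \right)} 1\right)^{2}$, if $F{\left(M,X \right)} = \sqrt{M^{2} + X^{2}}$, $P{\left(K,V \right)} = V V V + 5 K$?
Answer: $425$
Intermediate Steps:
$P{\left(K,V \right)} = V^{3} + 5 K$ ($P{\left(K,V \right)} = V^{2} V + 5 K = V^{3} + 5 K$)
$\left(F{\left(-5,P{\left(4,0 \right)} \right)} 1\right)^{2} = \left(\sqrt{\left(-5\right)^{2} + \left(0^{3} + 5 \cdot 4\right)^{2}} \cdot 1\right)^{2} = \left(\sqrt{25 + \left(0 + 20\right)^{2}} \cdot 1\right)^{2} = \left(\sqrt{25 + 20^{2}} \cdot 1\right)^{2} = \left(\sqrt{25 + 400} \cdot 1\right)^{2} = \left(\sqrt{425} \cdot 1\right)^{2} = \left(5 \sqrt{17} \cdot 1\right)^{2} = \left(5 \sqrt{17}\right)^{2} = 425$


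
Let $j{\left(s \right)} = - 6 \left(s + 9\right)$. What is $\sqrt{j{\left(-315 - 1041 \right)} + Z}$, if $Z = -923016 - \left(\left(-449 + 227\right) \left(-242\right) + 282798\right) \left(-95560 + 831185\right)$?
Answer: $92 i \sqrt{29247981} \approx 4.9755 \cdot 10^{5} i$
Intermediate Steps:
$Z = -247554919266$ ($Z = -923016 - \left(\left(-222\right) \left(-242\right) + 282798\right) 735625 = -923016 - \left(53724 + 282798\right) 735625 = -923016 - 336522 \cdot 735625 = -923016 - 247553996250 = -247554919266$)
$j{\left(s \right)} = -54 - 6 s$ ($j{\left(s \right)} = - 6 \left(9 + s\right) = -54 - 6 s$)
$\sqrt{j{\left(-315 - 1041 \right)} + Z} = \sqrt{\left(-54 - 6 \left(-315 - 1041\right)\right) - 247554919266} = \sqrt{\left(-54 - -8136\right) - 247554919266} = \sqrt{\left(-54 + 8136\right) - 247554919266} = \sqrt{8082 - 247554919266} = \sqrt{-247554911184} = 92 i \sqrt{29247981}$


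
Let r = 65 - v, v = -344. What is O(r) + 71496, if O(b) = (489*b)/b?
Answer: 71985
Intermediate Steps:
r = 409 (r = 65 - 1*(-344) = 65 + 344 = 409)
O(b) = 489
O(r) + 71496 = 489 + 71496 = 71985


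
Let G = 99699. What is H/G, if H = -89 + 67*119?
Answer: 2628/33233 ≈ 0.079078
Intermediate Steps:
H = 7884 (H = -89 + 7973 = 7884)
H/G = 7884/99699 = 7884*(1/99699) = 2628/33233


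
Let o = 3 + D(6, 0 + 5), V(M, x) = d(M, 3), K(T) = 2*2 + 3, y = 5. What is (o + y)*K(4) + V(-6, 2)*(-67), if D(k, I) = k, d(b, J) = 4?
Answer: -170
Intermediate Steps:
K(T) = 7 (K(T) = 4 + 3 = 7)
V(M, x) = 4
o = 9 (o = 3 + 6 = 9)
(o + y)*K(4) + V(-6, 2)*(-67) = (9 + 5)*7 + 4*(-67) = 14*7 - 268 = 98 - 268 = -170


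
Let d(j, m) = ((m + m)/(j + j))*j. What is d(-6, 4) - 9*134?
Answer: -1202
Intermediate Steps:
d(j, m) = m (d(j, m) = ((2*m)/((2*j)))*j = ((2*m)*(1/(2*j)))*j = (m/j)*j = m)
d(-6, 4) - 9*134 = 4 - 9*134 = 4 - 1206 = -1202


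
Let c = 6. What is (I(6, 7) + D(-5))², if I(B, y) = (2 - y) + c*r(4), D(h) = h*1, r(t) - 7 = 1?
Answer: 1444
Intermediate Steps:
r(t) = 8 (r(t) = 7 + 1 = 8)
D(h) = h
I(B, y) = 50 - y (I(B, y) = (2 - y) + 6*8 = (2 - y) + 48 = 50 - y)
(I(6, 7) + D(-5))² = ((50 - 1*7) - 5)² = ((50 - 7) - 5)² = (43 - 5)² = 38² = 1444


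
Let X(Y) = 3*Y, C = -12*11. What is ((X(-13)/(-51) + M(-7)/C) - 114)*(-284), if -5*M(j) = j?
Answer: 90213949/2805 ≈ 32162.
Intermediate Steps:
M(j) = -j/5
C = -132
((X(-13)/(-51) + M(-7)/C) - 114)*(-284) = (((3*(-13))/(-51) - ⅕*(-7)/(-132)) - 114)*(-284) = ((-39*(-1/51) + (7/5)*(-1/132)) - 114)*(-284) = ((13/17 - 7/660) - 114)*(-284) = (8461/11220 - 114)*(-284) = -1270619/11220*(-284) = 90213949/2805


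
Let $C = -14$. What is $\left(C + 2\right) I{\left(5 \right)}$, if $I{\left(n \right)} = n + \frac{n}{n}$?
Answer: $-72$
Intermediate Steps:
$I{\left(n \right)} = 1 + n$ ($I{\left(n \right)} = n + 1 = 1 + n$)
$\left(C + 2\right) I{\left(5 \right)} = \left(-14 + 2\right) \left(1 + 5\right) = \left(-12\right) 6 = -72$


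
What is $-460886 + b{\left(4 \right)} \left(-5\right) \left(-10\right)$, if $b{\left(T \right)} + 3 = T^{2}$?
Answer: $-460236$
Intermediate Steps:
$b{\left(T \right)} = -3 + T^{2}$
$-460886 + b{\left(4 \right)} \left(-5\right) \left(-10\right) = -460886 + \left(-3 + 4^{2}\right) \left(-5\right) \left(-10\right) = -460886 + \left(-3 + 16\right) \left(-5\right) \left(-10\right) = -460886 + 13 \left(-5\right) \left(-10\right) = -460886 - -650 = -460886 + 650 = -460236$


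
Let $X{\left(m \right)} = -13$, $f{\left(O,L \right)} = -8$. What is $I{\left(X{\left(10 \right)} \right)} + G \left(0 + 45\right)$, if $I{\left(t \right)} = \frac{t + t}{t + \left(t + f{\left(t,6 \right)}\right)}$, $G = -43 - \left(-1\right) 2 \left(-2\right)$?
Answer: $- \frac{35942}{17} \approx -2114.2$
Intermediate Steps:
$G = -47$ ($G = -43 - \left(-2\right) \left(-2\right) = -43 - 4 = -47$)
$I{\left(t \right)} = \frac{2 t}{-8 + 2 t}$ ($I{\left(t \right)} = \frac{t + t}{t + \left(t - 8\right)} = \frac{2 t}{t + \left(-8 + t\right)} = \frac{2 t}{-8 + 2 t}$)
$I{\left(X{\left(10 \right)} \right)} + G \left(0 + 45\right) = - \frac{13}{-4 - 13} - 47 \left(0 + 45\right) = - \frac{13}{-17} - 2115 = \left(-13\right) \left(- \frac{1}{17}\right) - 2115 = \frac{13}{17} - 2115 = - \frac{35942}{17}$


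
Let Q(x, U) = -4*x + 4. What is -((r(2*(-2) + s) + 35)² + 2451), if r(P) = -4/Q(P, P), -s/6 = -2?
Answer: -180615/49 ≈ -3686.0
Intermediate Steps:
Q(x, U) = 4 - 4*x
s = 12 (s = -6*(-2) = 12)
r(P) = -4/(4 - 4*P)
-((r(2*(-2) + s) + 35)² + 2451) = -((1/(-1 + (2*(-2) + 12)) + 35)² + 2451) = -((1/(-1 + (-4 + 12)) + 35)² + 2451) = -((1/(-1 + 8) + 35)² + 2451) = -((1/7 + 35)² + 2451) = -((⅐ + 35)² + 2451) = -((246/7)² + 2451) = -(60516/49 + 2451) = -1*180615/49 = -180615/49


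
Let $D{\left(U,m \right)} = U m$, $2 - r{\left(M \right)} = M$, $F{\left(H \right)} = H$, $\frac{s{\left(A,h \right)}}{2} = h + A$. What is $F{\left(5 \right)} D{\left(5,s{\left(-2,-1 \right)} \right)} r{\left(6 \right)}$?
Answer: $600$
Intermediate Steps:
$s{\left(A,h \right)} = 2 A + 2 h$ ($s{\left(A,h \right)} = 2 \left(h + A\right) = 2 \left(A + h\right) = 2 A + 2 h$)
$r{\left(M \right)} = 2 - M$
$F{\left(5 \right)} D{\left(5,s{\left(-2,-1 \right)} \right)} r{\left(6 \right)} = 5 \cdot 5 \left(2 \left(-2\right) + 2 \left(-1\right)\right) \left(2 - 6\right) = 5 \cdot 5 \left(-4 - 2\right) \left(2 - 6\right) = 5 \cdot 5 \left(-6\right) \left(-4\right) = 5 \left(-30\right) \left(-4\right) = \left(-150\right) \left(-4\right) = 600$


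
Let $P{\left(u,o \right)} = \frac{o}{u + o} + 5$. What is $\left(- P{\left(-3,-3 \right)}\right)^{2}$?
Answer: $\frac{121}{4} \approx 30.25$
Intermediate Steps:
$P{\left(u,o \right)} = 5 + \frac{o}{o + u}$ ($P{\left(u,o \right)} = \frac{o}{o + u} + 5 = 5 + \frac{o}{o + u}$)
$\left(- P{\left(-3,-3 \right)}\right)^{2} = \left(- \frac{5 \left(-3\right) + 6 \left(-3\right)}{-3 - 3}\right)^{2} = \left(- \frac{-15 - 18}{-6}\right)^{2} = \left(- \frac{\left(-1\right) \left(-33\right)}{6}\right)^{2} = \left(\left(-1\right) \frac{11}{2}\right)^{2} = \left(- \frac{11}{2}\right)^{2} = \frac{121}{4}$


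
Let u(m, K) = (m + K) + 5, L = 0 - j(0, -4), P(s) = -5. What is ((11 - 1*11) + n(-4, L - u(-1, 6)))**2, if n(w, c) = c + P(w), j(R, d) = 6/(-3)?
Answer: 169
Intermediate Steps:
j(R, d) = -2 (j(R, d) = 6*(-1/3) = -2)
L = 2 (L = 0 - 1*(-2) = 0 + 2 = 2)
u(m, K) = 5 + K + m (u(m, K) = (K + m) + 5 = 5 + K + m)
n(w, c) = -5 + c (n(w, c) = c - 5 = -5 + c)
((11 - 1*11) + n(-4, L - u(-1, 6)))**2 = ((11 - 1*11) + (-5 + (2 - (5 + 6 - 1))))**2 = ((11 - 11) + (-5 + (2 - 1*10)))**2 = (0 + (-5 + (2 - 10)))**2 = (0 + (-5 - 8))**2 = (0 - 13)**2 = (-13)**2 = 169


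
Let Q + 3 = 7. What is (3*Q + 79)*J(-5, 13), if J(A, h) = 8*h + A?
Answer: 9009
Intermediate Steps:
Q = 4 (Q = -3 + 7 = 4)
J(A, h) = A + 8*h
(3*Q + 79)*J(-5, 13) = (3*4 + 79)*(-5 + 8*13) = (12 + 79)*(-5 + 104) = 91*99 = 9009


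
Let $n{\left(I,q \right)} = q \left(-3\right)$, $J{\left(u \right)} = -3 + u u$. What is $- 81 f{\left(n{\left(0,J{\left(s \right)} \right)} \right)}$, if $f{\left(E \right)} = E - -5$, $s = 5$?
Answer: $4941$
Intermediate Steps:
$J{\left(u \right)} = -3 + u^{2}$
$n{\left(I,q \right)} = - 3 q$
$f{\left(E \right)} = 5 + E$ ($f{\left(E \right)} = E + 5 = 5 + E$)
$- 81 f{\left(n{\left(0,J{\left(s \right)} \right)} \right)} = - 81 \left(5 - 3 \left(-3 + 5^{2}\right)\right) = - 81 \left(5 - 3 \left(-3 + 25\right)\right) = - 81 \left(5 - 66\right) = \left(-81\right) \left(-61\right) = 4941$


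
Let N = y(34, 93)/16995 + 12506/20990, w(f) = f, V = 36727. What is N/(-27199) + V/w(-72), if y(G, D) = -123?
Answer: -2375640709765087/4657231024776 ≈ -510.10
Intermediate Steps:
N = 1399718/2378167 (N = -123/16995 + 12506/20990 = -123*1/16995 + 12506*(1/20990) = -41/5665 + 6253/10495 = 1399718/2378167 ≈ 0.58857)
N/(-27199) + V/w(-72) = (1399718/2378167)/(-27199) + 36727/(-72) = (1399718/2378167)*(-1/27199) + 36727*(-1/72) = -1399718/64683764233 - 36727/72 = -2375640709765087/4657231024776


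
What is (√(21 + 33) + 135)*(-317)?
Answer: -42795 - 951*√6 ≈ -45124.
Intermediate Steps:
(√(21 + 33) + 135)*(-317) = (√54 + 135)*(-317) = (3*√6 + 135)*(-317) = (135 + 3*√6)*(-317) = -42795 - 951*√6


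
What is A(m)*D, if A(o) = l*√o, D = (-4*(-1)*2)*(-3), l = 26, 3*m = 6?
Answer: -624*√2 ≈ -882.47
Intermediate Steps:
m = 2 (m = (⅓)*6 = 2)
D = -24 (D = (4*2)*(-3) = 8*(-3) = -24)
A(o) = 26*√o
A(m)*D = (26*√2)*(-24) = -624*√2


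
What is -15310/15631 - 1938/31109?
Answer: -506571668/486264779 ≈ -1.0418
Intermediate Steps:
-15310/15631 - 1938/31109 = -506571668/486264779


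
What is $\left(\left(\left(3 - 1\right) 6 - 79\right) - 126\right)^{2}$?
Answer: $37249$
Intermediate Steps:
$\left(\left(\left(3 - 1\right) 6 - 79\right) - 126\right)^{2} = \left(\left(2 \cdot 6 - 79\right) - 126\right)^{2} = \left(\left(12 - 79\right) - 126\right)^{2} = \left(-67 - 126\right)^{2} = \left(-193\right)^{2} = 37249$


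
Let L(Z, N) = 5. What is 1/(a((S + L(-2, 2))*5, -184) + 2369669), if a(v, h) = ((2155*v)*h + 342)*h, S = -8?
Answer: -1/1092088459 ≈ -9.1568e-10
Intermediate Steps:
a(v, h) = h*(342 + 2155*h*v) (a(v, h) = (2155*h*v + 342)*h = (342 + 2155*h*v)*h = h*(342 + 2155*h*v))
1/(a((S + L(-2, 2))*5, -184) + 2369669) = 1/(-184*(342 + 2155*(-184)*((-8 + 5)*5)) + 2369669) = 1/(-184*(342 + 2155*(-184)*(-3*5)) + 2369669) = 1/(-184*(342 + 2155*(-184)*(-15)) + 2369669) = 1/(-184*(342 + 5947800) + 2369669) = 1/(-184*5948142 + 2369669) = 1/(-1094458128 + 2369669) = 1/(-1092088459) = -1/1092088459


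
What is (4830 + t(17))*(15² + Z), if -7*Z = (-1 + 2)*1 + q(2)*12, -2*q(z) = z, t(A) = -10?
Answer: 7644520/7 ≈ 1.0921e+6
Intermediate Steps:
q(z) = -z/2
Z = 11/7 (Z = -((-1 + 2)*1 - ½*2*12)/7 = -(1*1 - 1*12)/7 = -(1 - 12)/7 = -⅐*(-11) = 11/7 ≈ 1.5714)
(4830 + t(17))*(15² + Z) = (4830 - 10)*(15² + 11/7) = 4820*(225 + 11/7) = 4820*(1586/7) = 7644520/7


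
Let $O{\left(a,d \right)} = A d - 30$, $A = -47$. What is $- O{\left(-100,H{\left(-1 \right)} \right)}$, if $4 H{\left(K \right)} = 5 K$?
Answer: $- \frac{115}{4} \approx -28.75$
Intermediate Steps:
$H{\left(K \right)} = \frac{5 K}{4}$
$O{\left(a,d \right)} = -30 - 47 d$ ($O{\left(a,d \right)} = - 47 d - 30 = -30 - 47 d$)
$- O{\left(-100,H{\left(-1 \right)} \right)} = - (-30 - 47 \cdot \frac{5}{4} \left(-1\right)) = - (-30 - - \frac{235}{4}) = - (-30 + \frac{235}{4}) = \left(-1\right) \frac{115}{4} = - \frac{115}{4}$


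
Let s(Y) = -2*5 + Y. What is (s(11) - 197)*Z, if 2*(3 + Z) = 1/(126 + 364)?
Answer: 2939/5 ≈ 587.80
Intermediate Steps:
s(Y) = -10 + Y
Z = -2939/980 (Z = -3 + 1/(2*(126 + 364)) = -3 + (½)/490 = -3 + (½)*(1/490) = -3 + 1/980 = -2939/980 ≈ -2.9990)
(s(11) - 197)*Z = ((-10 + 11) - 197)*(-2939/980) = (1 - 197)*(-2939/980) = -196*(-2939/980) = 2939/5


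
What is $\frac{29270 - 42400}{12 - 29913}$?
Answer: $\frac{13130}{29901} \approx 0.43912$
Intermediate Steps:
$\frac{29270 - 42400}{12 - 29913} = \frac{29270 - 42400}{-29901} = \left(-13130\right) \left(- \frac{1}{29901}\right) = \frac{13130}{29901}$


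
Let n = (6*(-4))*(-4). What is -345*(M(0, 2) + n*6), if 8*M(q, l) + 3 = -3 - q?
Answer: -793845/4 ≈ -1.9846e+5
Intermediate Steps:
M(q, l) = -¾ - q/8 (M(q, l) = -3/8 + (-3 - q)/8 = -3/8 + (-3/8 - q/8) = -¾ - q/8)
n = 96 (n = -24*(-4) = 96)
-345*(M(0, 2) + n*6) = -345*((-¾ - ⅛*0) + 96*6) = -345*((-¾ + 0) + 576) = -345*(-¾ + 576) = -345*2301/4 = -793845/4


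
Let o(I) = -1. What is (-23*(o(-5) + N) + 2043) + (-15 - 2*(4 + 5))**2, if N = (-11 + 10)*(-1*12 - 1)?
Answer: 2856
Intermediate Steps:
N = 13 (N = -(-12 - 1) = -1*(-13) = 13)
(-23*(o(-5) + N) + 2043) + (-15 - 2*(4 + 5))**2 = (-23*(-1 + 13) + 2043) + (-15 - 2*(4 + 5))**2 = (-23*12 + 2043) + (-15 - 2*9)**2 = (-276 + 2043) + (-15 - 18)**2 = 1767 + (-33)**2 = 1767 + 1089 = 2856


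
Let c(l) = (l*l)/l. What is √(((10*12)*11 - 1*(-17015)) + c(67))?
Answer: √18402 ≈ 135.65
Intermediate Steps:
c(l) = l (c(l) = l²/l = l)
√(((10*12)*11 - 1*(-17015)) + c(67)) = √(((10*12)*11 - 1*(-17015)) + 67) = √((120*11 + 17015) + 67) = √((1320 + 17015) + 67) = √(18335 + 67) = √18402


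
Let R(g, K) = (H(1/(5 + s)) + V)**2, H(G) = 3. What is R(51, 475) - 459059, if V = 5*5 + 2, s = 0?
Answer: -458159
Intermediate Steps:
V = 27 (V = 25 + 2 = 27)
R(g, K) = 900 (R(g, K) = (3 + 27)**2 = 30**2 = 900)
R(51, 475) - 459059 = 900 - 459059 = -458159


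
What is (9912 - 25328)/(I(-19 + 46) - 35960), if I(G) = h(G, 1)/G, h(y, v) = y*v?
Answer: 15416/35959 ≈ 0.42871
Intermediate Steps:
h(y, v) = v*y
I(G) = 1 (I(G) = (1*G)/G = G/G = 1)
(9912 - 25328)/(I(-19 + 46) - 35960) = (9912 - 25328)/(1 - 35960) = -15416/(-35959) = -15416*(-1/35959) = 15416/35959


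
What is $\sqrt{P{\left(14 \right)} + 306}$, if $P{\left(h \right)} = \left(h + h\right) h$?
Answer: $\sqrt{698} \approx 26.42$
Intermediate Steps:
$P{\left(h \right)} = 2 h^{2}$ ($P{\left(h \right)} = 2 h h = 2 h^{2}$)
$\sqrt{P{\left(14 \right)} + 306} = \sqrt{2 \cdot 14^{2} + 306} = \sqrt{2 \cdot 196 + 306} = \sqrt{392 + 306} = \sqrt{698}$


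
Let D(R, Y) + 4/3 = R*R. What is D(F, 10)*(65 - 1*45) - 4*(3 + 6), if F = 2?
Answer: 52/3 ≈ 17.333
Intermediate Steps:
D(R, Y) = -4/3 + R**2 (D(R, Y) = -4/3 + R*R = -4/3 + R**2)
D(F, 10)*(65 - 1*45) - 4*(3 + 6) = (-4/3 + 2**2)*(65 - 1*45) - 4*(3 + 6) = (-4/3 + 4)*(65 - 45) - 4*9 = (8/3)*20 - 36 = 160/3 - 36 = 52/3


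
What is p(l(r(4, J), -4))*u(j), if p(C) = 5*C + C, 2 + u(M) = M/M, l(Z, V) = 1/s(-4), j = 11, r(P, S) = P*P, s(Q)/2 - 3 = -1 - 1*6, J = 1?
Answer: 3/4 ≈ 0.75000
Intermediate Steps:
s(Q) = -8 (s(Q) = 6 + 2*(-1 - 1*6) = 6 + 2*(-1 - 6) = 6 + 2*(-7) = 6 - 14 = -8)
r(P, S) = P**2
l(Z, V) = -1/8 (l(Z, V) = 1/(-8) = -1/8)
u(M) = -1 (u(M) = -2 + M/M = -2 + 1 = -1)
p(C) = 6*C
p(l(r(4, J), -4))*u(j) = (6*(-1/8))*(-1) = -3/4*(-1) = 3/4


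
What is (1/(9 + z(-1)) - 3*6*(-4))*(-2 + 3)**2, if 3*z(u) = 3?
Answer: 721/10 ≈ 72.100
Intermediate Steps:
z(u) = 1 (z(u) = (1/3)*3 = 1)
(1/(9 + z(-1)) - 3*6*(-4))*(-2 + 3)**2 = (1/(9 + 1) - 3*6*(-4))*(-2 + 3)**2 = (1/10 - 18*(-4))*1**2 = (1/10 + 72)*1 = (721/10)*1 = 721/10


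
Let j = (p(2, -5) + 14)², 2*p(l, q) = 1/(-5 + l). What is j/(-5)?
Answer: -6889/180 ≈ -38.272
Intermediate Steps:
p(l, q) = 1/(2*(-5 + l))
j = 6889/36 (j = (1/(2*(-5 + 2)) + 14)² = ((½)/(-3) + 14)² = ((½)*(-⅓) + 14)² = (-⅙ + 14)² = (83/6)² = 6889/36 ≈ 191.36)
j/(-5) = (6889/36)/(-5) = (6889/36)*(-⅕) = -6889/180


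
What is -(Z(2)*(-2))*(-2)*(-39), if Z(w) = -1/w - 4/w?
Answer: -390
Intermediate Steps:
Z(w) = -5/w
-(Z(2)*(-2))*(-2)*(-39) = -(-5/2*(-2))*(-2)*(-39) = -(-5*1/2*(-2))*(-2)*(-39) = --5/2*(-2)*(-2)*(-39) = -5*(-2)*(-39) = -(-10)*(-39) = -1*390 = -390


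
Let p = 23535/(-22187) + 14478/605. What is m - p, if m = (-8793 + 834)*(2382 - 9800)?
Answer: 72045430092969/1220285 ≈ 5.9040e+7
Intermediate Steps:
p = 27907701/1220285 (p = 23535*(-1/22187) + 14478*(1/605) = -23535/22187 + 14478/605 = 27907701/1220285 ≈ 22.870)
m = 59039862 (m = -7959*(-7418) = 59039862)
m - p = 59039862 - 1*27907701/1220285 = 59039862 - 27907701/1220285 = 72045430092969/1220285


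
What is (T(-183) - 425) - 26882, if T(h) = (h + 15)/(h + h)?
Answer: -1665699/61 ≈ -27307.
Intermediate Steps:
T(h) = (15 + h)/(2*h) (T(h) = (15 + h)/((2*h)) = (15 + h)*(1/(2*h)) = (15 + h)/(2*h))
(T(-183) - 425) - 26882 = ((½)*(15 - 183)/(-183) - 425) - 26882 = ((½)*(-1/183)*(-168) - 425) - 26882 = (28/61 - 425) - 26882 = -25897/61 - 26882 = -1665699/61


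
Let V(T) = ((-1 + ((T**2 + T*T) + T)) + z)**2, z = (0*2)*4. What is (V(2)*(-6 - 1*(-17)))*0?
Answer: 0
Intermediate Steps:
z = 0 (z = 0*4 = 0)
V(T) = (-1 + T + 2*T**2)**2 (V(T) = ((-1 + ((T**2 + T*T) + T)) + 0)**2 = ((-1 + ((T**2 + T**2) + T)) + 0)**2 = ((-1 + (2*T**2 + T)) + 0)**2 = ((-1 + (T + 2*T**2)) + 0)**2 = ((-1 + T + 2*T**2) + 0)**2 = (-1 + T + 2*T**2)**2)
(V(2)*(-6 - 1*(-17)))*0 = ((-1 + 2 + 2*2**2)**2*(-6 - 1*(-17)))*0 = ((-1 + 2 + 2*4)**2*(-6 + 17))*0 = ((-1 + 2 + 8)**2*11)*0 = (9**2*11)*0 = (81*11)*0 = 891*0 = 0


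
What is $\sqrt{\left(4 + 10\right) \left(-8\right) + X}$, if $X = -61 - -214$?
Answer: $\sqrt{41} \approx 6.4031$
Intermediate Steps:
$X = 153$ ($X = -61 + 214 = 153$)
$\sqrt{\left(4 + 10\right) \left(-8\right) + X} = \sqrt{\left(4 + 10\right) \left(-8\right) + 153} = \sqrt{14 \left(-8\right) + 153} = \sqrt{-112 + 153} = \sqrt{41}$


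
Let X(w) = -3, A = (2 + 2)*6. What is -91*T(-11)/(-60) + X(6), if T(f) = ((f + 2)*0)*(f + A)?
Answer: -3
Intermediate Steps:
A = 24 (A = 4*6 = 24)
T(f) = 0 (T(f) = ((f + 2)*0)*(f + 24) = ((2 + f)*0)*(24 + f) = 0*(24 + f) = 0)
-91*T(-11)/(-60) + X(6) = -0/(-60) - 3 = -0*(-1)/60 - 3 = -91*0 - 3 = 0 - 3 = -3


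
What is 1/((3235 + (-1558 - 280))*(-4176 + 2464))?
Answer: -1/2391664 ≈ -4.1812e-7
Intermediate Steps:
1/((3235 + (-1558 - 280))*(-4176 + 2464)) = 1/((3235 - 1838)*(-1712)) = 1/(1397*(-1712)) = 1/(-2391664) = -1/2391664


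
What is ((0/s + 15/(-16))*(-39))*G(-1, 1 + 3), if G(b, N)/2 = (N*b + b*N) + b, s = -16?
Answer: -5265/8 ≈ -658.13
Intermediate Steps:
G(b, N) = 2*b + 4*N*b (G(b, N) = 2*((N*b + b*N) + b) = 2*((N*b + N*b) + b) = 2*(2*N*b + b) = 2*(b + 2*N*b) = 2*b + 4*N*b)
((0/s + 15/(-16))*(-39))*G(-1, 1 + 3) = ((0/(-16) + 15/(-16))*(-39))*(2*(-1)*(1 + 2*(1 + 3))) = ((0*(-1/16) + 15*(-1/16))*(-39))*(2*(-1)*(1 + 2*4)) = ((0 - 15/16)*(-39))*(2*(-1)*(1 + 8)) = (-15/16*(-39))*(2*(-1)*9) = (585/16)*(-18) = -5265/8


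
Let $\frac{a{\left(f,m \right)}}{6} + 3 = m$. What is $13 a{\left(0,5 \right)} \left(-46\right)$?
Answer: $-7176$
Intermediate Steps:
$a{\left(f,m \right)} = -18 + 6 m$
$13 a{\left(0,5 \right)} \left(-46\right) = 13 \left(-18 + 6 \cdot 5\right) \left(-46\right) = 13 \left(-18 + 30\right) \left(-46\right) = 13 \cdot 12 \left(-46\right) = 156 \left(-46\right) = -7176$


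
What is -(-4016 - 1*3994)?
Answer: 8010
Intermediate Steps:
-(-4016 - 1*3994) = -(-4016 - 3994) = -1*(-8010) = 8010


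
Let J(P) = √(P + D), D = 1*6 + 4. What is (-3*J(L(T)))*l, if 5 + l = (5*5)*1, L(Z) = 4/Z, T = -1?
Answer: -60*√6 ≈ -146.97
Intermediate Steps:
D = 10 (D = 6 + 4 = 10)
J(P) = √(10 + P) (J(P) = √(P + 10) = √(10 + P))
l = 20 (l = -5 + (5*5)*1 = -5 + 25*1 = -5 + 25 = 20)
(-3*J(L(T)))*l = -3*√(10 + 4/(-1))*20 = -3*√(10 + 4*(-1))*20 = -3*√(10 - 4)*20 = -3*√6*20 = -60*√6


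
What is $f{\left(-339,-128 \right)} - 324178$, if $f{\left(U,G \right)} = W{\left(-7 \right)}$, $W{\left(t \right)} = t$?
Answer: $-324185$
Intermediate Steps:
$f{\left(U,G \right)} = -7$
$f{\left(-339,-128 \right)} - 324178 = -7 - 324178 = -324185$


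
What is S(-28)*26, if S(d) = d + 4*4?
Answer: -312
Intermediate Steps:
S(d) = 16 + d (S(d) = d + 16 = 16 + d)
S(-28)*26 = (16 - 28)*26 = -12*26 = -312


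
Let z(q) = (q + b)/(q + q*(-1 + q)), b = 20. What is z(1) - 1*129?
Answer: -108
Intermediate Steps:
z(q) = (20 + q)/(q + q*(-1 + q)) (z(q) = (q + 20)/(q + q*(-1 + q)) = (20 + q)/(q + q*(-1 + q)))
z(1) - 1*129 = (20 + 1)/1**2 - 1*129 = 1*21 - 129 = 21 - 129 = -108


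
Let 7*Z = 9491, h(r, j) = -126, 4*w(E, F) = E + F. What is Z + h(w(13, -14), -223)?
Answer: 8609/7 ≈ 1229.9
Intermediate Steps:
w(E, F) = E/4 + F/4 (w(E, F) = (E + F)/4 = E/4 + F/4)
Z = 9491/7 (Z = (⅐)*9491 = 9491/7 ≈ 1355.9)
Z + h(w(13, -14), -223) = 9491/7 - 126 = 8609/7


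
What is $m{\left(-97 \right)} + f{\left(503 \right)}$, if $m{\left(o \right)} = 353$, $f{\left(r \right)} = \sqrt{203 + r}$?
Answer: $353 + \sqrt{706} \approx 379.57$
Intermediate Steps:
$m{\left(-97 \right)} + f{\left(503 \right)} = 353 + \sqrt{203 + 503} = 353 + \sqrt{706}$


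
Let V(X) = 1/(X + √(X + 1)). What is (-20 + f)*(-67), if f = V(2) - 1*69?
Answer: 5829 + 67*√3 ≈ 5945.0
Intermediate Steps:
V(X) = 1/(X + √(1 + X))
f = -69 + 1/(2 + √3) (f = 1/(2 + √(1 + 2)) - 1*69 = 1/(2 + √3) - 69 = -69 + 1/(2 + √3) ≈ -68.732)
(-20 + f)*(-67) = (-20 + (-67 - √3))*(-67) = (-87 - √3)*(-67) = 5829 + 67*√3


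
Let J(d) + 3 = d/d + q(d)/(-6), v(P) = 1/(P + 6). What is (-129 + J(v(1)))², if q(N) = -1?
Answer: 616225/36 ≈ 17117.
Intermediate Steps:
v(P) = 1/(6 + P)
J(d) = -11/6 (J(d) = -3 + (d/d - 1/(-6)) = -3 + (1 - 1*(-⅙)) = -3 + (1 + ⅙) = -3 + 7/6 = -11/6)
(-129 + J(v(1)))² = (-129 - 11/6)² = (-785/6)² = 616225/36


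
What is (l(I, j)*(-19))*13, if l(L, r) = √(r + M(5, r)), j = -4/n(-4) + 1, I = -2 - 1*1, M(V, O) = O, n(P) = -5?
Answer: -741*√10/5 ≈ -468.65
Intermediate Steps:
I = -3 (I = -2 - 1 = -3)
j = 9/5 (j = -4/(-5) + 1 = -4*(-⅕) + 1 = ⅘ + 1 = 9/5 ≈ 1.8000)
l(L, r) = √2*√r (l(L, r) = √(r + r) = √(2*r) = √2*√r)
(l(I, j)*(-19))*13 = ((√2*√(9/5))*(-19))*13 = ((√2*(3*√5/5))*(-19))*13 = ((3*√10/5)*(-19))*13 = -57*√10/5*13 = -741*√10/5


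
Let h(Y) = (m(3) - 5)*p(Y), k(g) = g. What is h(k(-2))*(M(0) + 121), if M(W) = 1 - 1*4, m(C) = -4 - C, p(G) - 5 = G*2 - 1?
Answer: 0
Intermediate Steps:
p(G) = 4 + 2*G (p(G) = 5 + (G*2 - 1) = 5 + (2*G - 1) = 5 + (-1 + 2*G) = 4 + 2*G)
M(W) = -3 (M(W) = 1 - 4 = -3)
h(Y) = -48 - 24*Y (h(Y) = ((-4 - 1*3) - 5)*(4 + 2*Y) = ((-4 - 3) - 5)*(4 + 2*Y) = (-7 - 5)*(4 + 2*Y) = -12*(4 + 2*Y) = -48 - 24*Y)
h(k(-2))*(M(0) + 121) = (-48 - 24*(-2))*(-3 + 121) = (-48 + 48)*118 = 0*118 = 0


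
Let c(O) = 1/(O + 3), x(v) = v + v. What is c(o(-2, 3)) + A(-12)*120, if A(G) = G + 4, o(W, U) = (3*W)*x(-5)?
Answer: -60479/63 ≈ -959.98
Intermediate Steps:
x(v) = 2*v
o(W, U) = -30*W (o(W, U) = (3*W)*(2*(-5)) = (3*W)*(-10) = -30*W)
c(O) = 1/(3 + O)
A(G) = 4 + G
c(o(-2, 3)) + A(-12)*120 = 1/(3 - 30*(-2)) + (4 - 12)*120 = 1/(3 + 60) - 8*120 = 1/63 - 960 = -60479/63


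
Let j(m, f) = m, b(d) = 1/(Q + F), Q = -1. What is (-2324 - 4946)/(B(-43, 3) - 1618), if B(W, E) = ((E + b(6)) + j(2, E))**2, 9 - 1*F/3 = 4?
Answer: 1424920/312087 ≈ 4.5658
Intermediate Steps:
F = 15 (F = 27 - 3*4 = 27 - 12 = 15)
b(d) = 1/14 (b(d) = 1/(-1 + 15) = 1/14)
B(W, E) = (29/14 + E)**2 (B(W, E) = ((E + 1/14) + 2)**2 = ((1/14 + E) + 2)**2 = (29/14 + E)**2)
(-2324 - 4946)/(B(-43, 3) - 1618) = (-2324 - 4946)/((29 + 14*3)**2/196 - 1618) = -7270/((29 + 42)**2/196 - 1618) = -7270/((1/196)*71**2 - 1618) = -7270/((1/196)*5041 - 1618) = -7270/(5041/196 - 1618) = -7270/(-312087/196) = -7270*(-196/312087) = 1424920/312087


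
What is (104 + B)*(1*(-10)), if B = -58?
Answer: -460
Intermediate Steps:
(104 + B)*(1*(-10)) = (104 - 58)*(1*(-10)) = 46*(-10) = -460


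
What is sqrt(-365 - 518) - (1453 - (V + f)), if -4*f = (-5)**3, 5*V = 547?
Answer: -26247/20 + I*sqrt(883) ≈ -1312.3 + 29.715*I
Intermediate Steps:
V = 547/5 (V = (1/5)*547 = 547/5 ≈ 109.40)
f = 125/4 (f = -1/4*(-5)**3 = -1/4*(-125) = 125/4 ≈ 31.250)
sqrt(-365 - 518) - (1453 - (V + f)) = sqrt(-365 - 518) - (1453 - (547/5 + 125/4)) = sqrt(-883) - (1453 - 1*2813/20) = I*sqrt(883) - (1453 - 2813/20) = I*sqrt(883) - 1*26247/20 = I*sqrt(883) - 26247/20 = -26247/20 + I*sqrt(883)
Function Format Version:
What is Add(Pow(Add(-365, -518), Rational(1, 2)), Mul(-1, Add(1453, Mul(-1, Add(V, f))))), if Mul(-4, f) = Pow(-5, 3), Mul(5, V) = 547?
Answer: Add(Rational(-26247, 20), Mul(I, Pow(883, Rational(1, 2)))) ≈ Add(-1312.3, Mul(29.715, I))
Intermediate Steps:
V = Rational(547, 5) (V = Mul(Rational(1, 5), 547) = Rational(547, 5) ≈ 109.40)
f = Rational(125, 4) (f = Mul(Rational(-1, 4), Pow(-5, 3)) = Mul(Rational(-1, 4), -125) = Rational(125, 4) ≈ 31.250)
Add(Pow(Add(-365, -518), Rational(1, 2)), Mul(-1, Add(1453, Mul(-1, Add(V, f))))) = Add(Pow(Add(-365, -518), Rational(1, 2)), Mul(-1, Add(1453, Mul(-1, Add(Rational(547, 5), Rational(125, 4)))))) = Add(Pow(-883, Rational(1, 2)), Mul(-1, Add(1453, Mul(-1, Rational(2813, 20))))) = Add(Mul(I, Pow(883, Rational(1, 2))), Mul(-1, Add(1453, Rational(-2813, 20)))) = Add(Mul(I, Pow(883, Rational(1, 2))), Mul(-1, Rational(26247, 20))) = Add(Mul(I, Pow(883, Rational(1, 2))), Rational(-26247, 20)) = Add(Rational(-26247, 20), Mul(I, Pow(883, Rational(1, 2))))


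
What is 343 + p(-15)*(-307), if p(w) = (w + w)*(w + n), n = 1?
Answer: -128597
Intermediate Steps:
p(w) = 2*w*(1 + w) (p(w) = (w + w)*(w + 1) = (2*w)*(1 + w) = 2*w*(1 + w))
343 + p(-15)*(-307) = 343 + (2*(-15)*(1 - 15))*(-307) = 343 + (2*(-15)*(-14))*(-307) = 343 + 420*(-307) = 343 - 128940 = -128597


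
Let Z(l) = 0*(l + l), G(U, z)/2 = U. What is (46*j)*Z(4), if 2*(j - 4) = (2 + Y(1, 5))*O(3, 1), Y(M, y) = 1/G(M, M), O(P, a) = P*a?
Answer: 0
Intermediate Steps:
G(U, z) = 2*U
Z(l) = 0 (Z(l) = 0*(2*l) = 0)
Y(M, y) = 1/(2*M)
j = 31/4 (j = 4 + ((2 + (1/2)/1)*(3*1))/2 = 4 + ((2 + (1/2)*1)*3)/2 = 4 + ((2 + 1/2)*3)/2 = 4 + ((5/2)*3)/2 = 4 + (1/2)*(15/2) = 4 + 15/4 = 31/4 ≈ 7.7500)
(46*j)*Z(4) = (46*(31/4))*0 = (713/2)*0 = 0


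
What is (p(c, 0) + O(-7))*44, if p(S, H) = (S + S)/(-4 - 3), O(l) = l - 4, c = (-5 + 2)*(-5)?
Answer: -4708/7 ≈ -672.57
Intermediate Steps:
c = 15 (c = -3*(-5) = 15)
O(l) = -4 + l
p(S, H) = -2*S/7 (p(S, H) = (2*S)/(-7) = (2*S)*(-⅐) = -2*S/7)
(p(c, 0) + O(-7))*44 = (-2/7*15 + (-4 - 7))*44 = (-30/7 - 11)*44 = -107/7*44 = -4708/7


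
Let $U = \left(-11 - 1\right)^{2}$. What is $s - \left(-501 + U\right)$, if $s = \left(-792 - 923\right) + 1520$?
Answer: $162$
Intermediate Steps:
$U = 144$ ($U = \left(-12\right)^{2} = 144$)
$s = -195$ ($s = -1715 + 1520 = -195$)
$s - \left(-501 + U\right) = -195 + \left(501 - 144\right) = -195 + 357 = 162$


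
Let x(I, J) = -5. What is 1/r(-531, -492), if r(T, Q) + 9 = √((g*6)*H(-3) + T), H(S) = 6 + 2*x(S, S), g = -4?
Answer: -3/172 - I*√435/516 ≈ -0.017442 - 0.04042*I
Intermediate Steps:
H(S) = -4 (H(S) = 6 + 2*(-5) = 6 - 10 = -4)
r(T, Q) = -9 + √(96 + T) (r(T, Q) = -9 + √(-4*6*(-4) + T) = -9 + √(-24*(-4) + T) = -9 + √(96 + T))
1/r(-531, -492) = 1/(-9 + √(96 - 531)) = 1/(-9 + √(-435)) = 1/(-9 + I*√435)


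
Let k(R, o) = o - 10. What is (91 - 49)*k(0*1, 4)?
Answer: -252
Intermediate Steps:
k(R, o) = -10 + o
(91 - 49)*k(0*1, 4) = (91 - 49)*(-10 + 4) = 42*(-6) = -252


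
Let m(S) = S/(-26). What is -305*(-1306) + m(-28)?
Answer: 5178304/13 ≈ 3.9833e+5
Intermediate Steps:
m(S) = -S/26 (m(S) = S*(-1/26) = -S/26)
-305*(-1306) + m(-28) = -305*(-1306) - 1/26*(-28) = 398330 + 14/13 = 5178304/13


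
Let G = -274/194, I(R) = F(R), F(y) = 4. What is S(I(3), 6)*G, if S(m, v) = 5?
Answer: -685/97 ≈ -7.0619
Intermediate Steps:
I(R) = 4
G = -137/97 (G = -274*1/194 = -137/97 ≈ -1.4124)
S(I(3), 6)*G = 5*(-137/97) = -685/97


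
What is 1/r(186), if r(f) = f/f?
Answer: 1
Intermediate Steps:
r(f) = 1
1/r(186) = 1/1 = 1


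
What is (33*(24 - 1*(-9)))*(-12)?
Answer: -13068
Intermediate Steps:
(33*(24 - 1*(-9)))*(-12) = (33*(24 + 9))*(-12) = (33*33)*(-12) = 1089*(-12) = -13068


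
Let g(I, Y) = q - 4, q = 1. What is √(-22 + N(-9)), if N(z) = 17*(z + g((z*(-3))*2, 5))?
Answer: I*√226 ≈ 15.033*I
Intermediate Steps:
g(I, Y) = -3 (g(I, Y) = 1 - 4 = -3)
N(z) = -51 + 17*z (N(z) = 17*(z - 3) = 17*(-3 + z) = -51 + 17*z)
√(-22 + N(-9)) = √(-22 + (-51 + 17*(-9))) = √(-22 + (-51 - 153)) = √(-22 - 204) = √(-226) = I*√226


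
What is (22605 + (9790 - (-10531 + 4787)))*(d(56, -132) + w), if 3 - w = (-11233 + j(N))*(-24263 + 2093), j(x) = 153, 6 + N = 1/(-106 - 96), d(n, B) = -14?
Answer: -9368601679929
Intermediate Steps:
N = -1213/202 (N = -6 + 1/(-106 - 96) = -6 + 1/(-202) = -6 - 1/202 = -1213/202 ≈ -6.0050)
w = -245643597 (w = 3 - (-11233 + 153)*(-24263 + 2093) = 3 - (-11080)*(-22170) = 3 - 1*245643600 = 3 - 245643600 = -245643597)
(22605 + (9790 - (-10531 + 4787)))*(d(56, -132) + w) = (22605 + (9790 - (-10531 + 4787)))*(-14 - 245643597) = (22605 + (9790 - 1*(-5744)))*(-245643611) = (22605 + (9790 + 5744))*(-245643611) = (22605 + 15534)*(-245643611) = 38139*(-245643611) = -9368601679929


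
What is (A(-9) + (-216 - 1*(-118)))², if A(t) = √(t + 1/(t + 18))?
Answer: 86356/9 - 784*I*√5/3 ≈ 9595.1 - 584.36*I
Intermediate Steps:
A(t) = √(t + 1/(18 + t))
(A(-9) + (-216 - 1*(-118)))² = (√((1 - 9*(18 - 9))/(18 - 9)) + (-216 - 1*(-118)))² = (√((1 - 9*9)/9) + (-216 + 118))² = (√((1 - 81)/9) - 98)² = (√((⅑)*(-80)) - 98)² = (√(-80/9) - 98)² = (4*I*√5/3 - 98)² = (-98 + 4*I*√5/3)²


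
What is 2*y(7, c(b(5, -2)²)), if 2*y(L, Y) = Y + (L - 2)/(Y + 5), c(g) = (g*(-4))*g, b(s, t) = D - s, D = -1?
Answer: -26847941/5179 ≈ -5184.0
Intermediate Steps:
b(s, t) = -1 - s
c(g) = -4*g² (c(g) = (-4*g)*g = -4*g²)
y(L, Y) = Y/2 + (-2 + L)/(2*(5 + Y)) (y(L, Y) = (Y + (L - 2)/(Y + 5))/2 = (Y + (-2 + L)/(5 + Y))/2 = Y/2 + (-2 + L)/(2*(5 + Y)))
2*y(7, c(b(5, -2)²)) = 2*((-2 + 7 + (-4*(-1 - 1*5)⁴)² + 5*(-4*(-1 - 1*5)⁴))/(2*(5 - 4*(-1 - 1*5)⁴))) = 2*((-2 + 7 + (-4*(-1 - 5)⁴)² + 5*(-4*(-1 - 5)⁴))/(2*(5 - 4*(-1 - 5)⁴))) = 2*((-2 + 7 + (-4*((-6)²)²)² + 5*(-4*((-6)²)²))/(2*(5 - 4*((-6)²)²))) = 2*((-2 + 7 + (-4*36²)² + 5*(-4*36²))/(2*(5 - 4*36²))) = 2*((-2 + 7 + (-4*1296)² + 5*(-4*1296))/(2*(5 - 4*1296))) = 2*((-2 + 7 + (-5184)² + 5*(-5184))/(2*(5 - 5184))) = 2*((½)*(-2 + 7 + 26873856 - 25920)/(-5179)) = 2*((½)*(-1/5179)*26847941) = 2*(-26847941/10358) = -26847941/5179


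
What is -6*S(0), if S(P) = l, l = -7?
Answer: 42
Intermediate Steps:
S(P) = -7
-6*S(0) = -6*(-7) = 42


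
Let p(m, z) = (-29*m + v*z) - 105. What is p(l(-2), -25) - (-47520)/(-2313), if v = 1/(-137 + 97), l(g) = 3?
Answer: -435707/2056 ≈ -211.92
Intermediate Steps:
v = -1/40 (v = 1/(-40) = -1/40 ≈ -0.025000)
p(m, z) = -105 - 29*m - z/40 (p(m, z) = (-29*m - z/40) - 105 = -105 - 29*m - z/40)
p(l(-2), -25) - (-47520)/(-2313) = (-105 - 29*3 - 1/40*(-25)) - (-47520)/(-2313) = (-105 - 87 + 5/8) - (-47520)*(-1)/2313 = -1531/8 - 1*5280/257 = -1531/8 - 5280/257 = -435707/2056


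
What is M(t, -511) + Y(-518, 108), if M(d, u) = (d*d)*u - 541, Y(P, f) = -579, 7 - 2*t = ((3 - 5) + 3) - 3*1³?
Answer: -45871/4 ≈ -11468.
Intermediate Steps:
t = 9/2 (t = 7/2 - (((3 - 5) + 3) - 3*1³)/2 = 7/2 - ((-2 + 3) - 3*1)/2 = 7/2 - (1 - 3)/2 = 7/2 - ½*(-2) = 7/2 + 1 = 9/2 ≈ 4.5000)
M(d, u) = -541 + u*d² (M(d, u) = d²*u - 541 = u*d² - 541 = -541 + u*d²)
M(t, -511) + Y(-518, 108) = (-541 - 511*(9/2)²) - 579 = (-541 - 511*81/4) - 579 = (-541 - 41391/4) - 579 = -43555/4 - 579 = -45871/4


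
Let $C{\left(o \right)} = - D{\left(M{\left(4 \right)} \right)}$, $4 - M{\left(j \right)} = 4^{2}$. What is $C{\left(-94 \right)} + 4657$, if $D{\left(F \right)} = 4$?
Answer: $4653$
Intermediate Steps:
$M{\left(j \right)} = -12$ ($M{\left(j \right)} = 4 - 4^{2} = 4 - 16 = -12$)
$C{\left(o \right)} = -4$ ($C{\left(o \right)} = \left(-1\right) 4 = -4$)
$C{\left(-94 \right)} + 4657 = -4 + 4657 = 4653$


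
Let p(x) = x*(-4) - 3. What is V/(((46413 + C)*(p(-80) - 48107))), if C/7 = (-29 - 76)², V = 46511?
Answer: -46511/5906270520 ≈ -7.8749e-6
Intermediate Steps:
C = 77175 (C = 7*(-29 - 76)² = 7*(-105)² = 7*11025 = 77175)
p(x) = -3 - 4*x (p(x) = -4*x - 3 = -3 - 4*x)
V/(((46413 + C)*(p(-80) - 48107))) = 46511/(((46413 + 77175)*((-3 - 4*(-80)) - 48107))) = 46511/((123588*((-3 + 320) - 48107))) = 46511/((123588*(317 - 48107))) = 46511/((123588*(-47790))) = 46511/(-5906270520) = 46511*(-1/5906270520) = -46511/5906270520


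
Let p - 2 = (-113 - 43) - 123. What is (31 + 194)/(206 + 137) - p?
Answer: 95236/343 ≈ 277.66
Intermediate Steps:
p = -277 (p = 2 + ((-113 - 43) - 123) = 2 + (-156 - 123) = 2 - 279 = -277)
(31 + 194)/(206 + 137) - p = (31 + 194)/(206 + 137) - 1*(-277) = 225/343 + 277 = 95236/343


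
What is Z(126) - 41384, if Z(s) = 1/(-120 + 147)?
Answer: -1117367/27 ≈ -41384.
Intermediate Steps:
Z(s) = 1/27
Z(126) - 41384 = 1/27 - 41384 = -1117367/27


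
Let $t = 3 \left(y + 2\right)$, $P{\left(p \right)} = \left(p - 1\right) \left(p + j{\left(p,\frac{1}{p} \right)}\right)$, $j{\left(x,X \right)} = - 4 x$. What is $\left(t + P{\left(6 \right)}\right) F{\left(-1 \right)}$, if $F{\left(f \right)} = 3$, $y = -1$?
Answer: $-261$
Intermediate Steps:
$P{\left(p \right)} = - 3 p \left(-1 + p\right)$ ($P{\left(p \right)} = \left(p - 1\right) \left(p - 4 p\right) = \left(-1 + p\right) \left(- 3 p\right) = - 3 p \left(-1 + p\right)$)
$t = 3$ ($t = 3 \left(-1 + 2\right) = 3 \cdot 1 = 3$)
$\left(t + P{\left(6 \right)}\right) F{\left(-1 \right)} = \left(3 + 3 \cdot 6 \left(1 - 6\right)\right) 3 = \left(3 + 3 \cdot 6 \left(-5\right)\right) 3 = \left(3 - 90\right) 3 = \left(-87\right) 3 = -261$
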